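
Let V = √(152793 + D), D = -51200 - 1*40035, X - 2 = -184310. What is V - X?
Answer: 184308 + √61558 ≈ 1.8456e+5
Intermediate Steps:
X = -184308 (X = 2 - 184310 = -184308)
D = -91235 (D = -51200 - 40035 = -91235)
V = √61558 (V = √(152793 - 91235) = √61558 ≈ 248.11)
V - X = √61558 - 1*(-184308) = √61558 + 184308 = 184308 + √61558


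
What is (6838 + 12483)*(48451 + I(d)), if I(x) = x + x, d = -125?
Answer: 931291521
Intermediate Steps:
I(x) = 2*x
(6838 + 12483)*(48451 + I(d)) = (6838 + 12483)*(48451 + 2*(-125)) = 19321*(48451 - 250) = 19321*48201 = 931291521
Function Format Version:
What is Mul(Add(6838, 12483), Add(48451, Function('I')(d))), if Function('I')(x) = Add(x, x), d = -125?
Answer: 931291521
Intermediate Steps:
Function('I')(x) = Mul(2, x)
Mul(Add(6838, 12483), Add(48451, Function('I')(d))) = Mul(Add(6838, 12483), Add(48451, Mul(2, -125))) = Mul(19321, Add(48451, -250)) = Mul(19321, 48201) = 931291521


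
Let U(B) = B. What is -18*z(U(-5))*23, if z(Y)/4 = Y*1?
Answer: 8280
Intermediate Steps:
z(Y) = 4*Y (z(Y) = 4*(Y*1) = 4*Y)
-18*z(U(-5))*23 = -72*(-5)*23 = -18*(-20)*23 = 360*23 = 8280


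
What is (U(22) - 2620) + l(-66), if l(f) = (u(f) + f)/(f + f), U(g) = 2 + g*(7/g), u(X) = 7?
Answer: -344593/132 ≈ -2610.6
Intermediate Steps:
U(g) = 9 (U(g) = 2 + 7 = 9)
l(f) = (7 + f)/(2*f) (l(f) = (7 + f)/(f + f) = (7 + f)/((2*f)) = (7 + f)*(1/(2*f)) = (7 + f)/(2*f))
(U(22) - 2620) + l(-66) = (9 - 2620) + (1/2)*(7 - 66)/(-66) = -2611 + (1/2)*(-1/66)*(-59) = -2611 + 59/132 = -344593/132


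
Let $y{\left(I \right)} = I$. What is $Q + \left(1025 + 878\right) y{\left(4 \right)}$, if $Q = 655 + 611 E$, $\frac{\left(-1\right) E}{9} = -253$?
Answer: $1399514$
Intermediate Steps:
$E = 2277$ ($E = \left(-9\right) \left(-253\right) = 2277$)
$Q = 1391902$ ($Q = 655 + 611 \cdot 2277 = 655 + 1391247 = 1391902$)
$Q + \left(1025 + 878\right) y{\left(4 \right)} = 1391902 + \left(1025 + 878\right) 4 = 1391902 + 1903 \cdot 4 = 1391902 + 7612 = 1399514$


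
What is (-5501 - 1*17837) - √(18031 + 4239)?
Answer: -23338 - √22270 ≈ -23487.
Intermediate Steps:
(-5501 - 1*17837) - √(18031 + 4239) = (-5501 - 17837) - √22270 = -23338 - √22270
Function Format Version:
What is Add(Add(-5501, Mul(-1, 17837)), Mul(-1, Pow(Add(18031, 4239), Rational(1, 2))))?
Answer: Add(-23338, Mul(-1, Pow(22270, Rational(1, 2)))) ≈ -23487.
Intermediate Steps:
Add(Add(-5501, Mul(-1, 17837)), Mul(-1, Pow(Add(18031, 4239), Rational(1, 2)))) = Add(Add(-5501, -17837), Mul(-1, Pow(22270, Rational(1, 2)))) = Add(-23338, Mul(-1, Pow(22270, Rational(1, 2))))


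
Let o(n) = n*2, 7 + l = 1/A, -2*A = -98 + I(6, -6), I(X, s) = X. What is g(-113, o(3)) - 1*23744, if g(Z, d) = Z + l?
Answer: -1097743/46 ≈ -23864.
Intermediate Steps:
A = 46 (A = -(-98 + 6)/2 = -1/2*(-92) = 46)
l = -321/46 (l = -7 + 1/46 = -321/46 ≈ -6.9783)
o(n) = 2*n
g(Z, d) = -321/46 + Z (g(Z, d) = Z - 321/46 = -321/46 + Z)
g(-113, o(3)) - 1*23744 = (-321/46 - 113) - 1*23744 = -5519/46 - 23744 = -1097743/46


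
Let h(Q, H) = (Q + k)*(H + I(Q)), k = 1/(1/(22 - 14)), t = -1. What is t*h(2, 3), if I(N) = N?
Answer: -50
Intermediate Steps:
k = 8 (k = 1/(1/8) = 8)
h(Q, H) = (8 + Q)*(H + Q) (h(Q, H) = (Q + 8)*(H + Q) = (8 + Q)*(H + Q))
t*h(2, 3) = -(2**2 + 8*3 + 8*2 + 3*2) = -(4 + 24 + 16 + 6) = -1*50 = -50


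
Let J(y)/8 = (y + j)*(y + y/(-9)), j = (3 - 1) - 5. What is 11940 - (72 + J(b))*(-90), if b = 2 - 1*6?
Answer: 36340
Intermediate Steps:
j = -3 (j = 2 - 5 = -3)
b = -4 (b = 2 - 6 = -4)
J(y) = 64*y*(-3 + y)/9 (J(y) = 8*((y - 3)*(y + y/(-9))) = 8*((-3 + y)*(y + y*(-⅑))) = 8*((-3 + y)*(y - y/9)) = 8*((-3 + y)*(8*y/9)) = 8*(8*y*(-3 + y)/9) = 64*y*(-3 + y)/9)
11940 - (72 + J(b))*(-90) = 11940 - (72 + (64/9)*(-4)*(-3 - 4))*(-90) = 11940 - (72 + (64/9)*(-4)*(-7))*(-90) = 11940 - (72 + 1792/9)*(-90) = 11940 - 2440*(-90)/9 = 11940 - 1*(-24400) = 11940 + 24400 = 36340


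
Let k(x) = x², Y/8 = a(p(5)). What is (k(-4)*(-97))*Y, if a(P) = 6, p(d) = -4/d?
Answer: -74496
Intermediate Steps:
Y = 48 (Y = 8*6 = 48)
(k(-4)*(-97))*Y = ((-4)²*(-97))*48 = (16*(-97))*48 = -1552*48 = -74496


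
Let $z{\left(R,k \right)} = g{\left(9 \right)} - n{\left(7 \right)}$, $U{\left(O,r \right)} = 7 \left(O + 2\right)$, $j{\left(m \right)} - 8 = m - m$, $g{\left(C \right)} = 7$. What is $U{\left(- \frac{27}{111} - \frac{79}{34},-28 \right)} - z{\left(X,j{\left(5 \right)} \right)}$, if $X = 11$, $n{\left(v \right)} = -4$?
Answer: $- \frac{18829}{1258} \approx -14.967$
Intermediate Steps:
$j{\left(m \right)} = 8$ ($j{\left(m \right)} = 8 + \left(m - m\right) = 8 + 0 = 8$)
$U{\left(O,r \right)} = 14 + 7 O$ ($U{\left(O,r \right)} = 7 \left(2 + O\right) = 14 + 7 O$)
$z{\left(R,k \right)} = 11$ ($z{\left(R,k \right)} = 7 - -4 = 7 + 4 = 11$)
$U{\left(- \frac{27}{111} - \frac{79}{34},-28 \right)} - z{\left(X,j{\left(5 \right)} \right)} = \left(14 + 7 \left(- \frac{27}{111} - \frac{79}{34}\right)\right) - 11 = \left(14 + 7 \left(\left(-27\right) \frac{1}{111} - \frac{79}{34}\right)\right) - 11 = \left(14 + 7 \left(- \frac{9}{37} - \frac{79}{34}\right)\right) - 11 = \left(14 + 7 \left(- \frac{3229}{1258}\right)\right) - 11 = \left(14 - \frac{22603}{1258}\right) - 11 = - \frac{4991}{1258} - 11 = - \frac{18829}{1258}$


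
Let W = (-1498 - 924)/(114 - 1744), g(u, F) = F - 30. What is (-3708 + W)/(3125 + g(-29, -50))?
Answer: -3020809/2481675 ≈ -1.2172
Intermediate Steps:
g(u, F) = -30 + F
W = 1211/815 (W = -2422/(-1630) = -2422*(-1/1630) = 1211/815 ≈ 1.4859)
(-3708 + W)/(3125 + g(-29, -50)) = (-3708 + 1211/815)/(3125 + (-30 - 50)) = -3020809/(815*(3125 - 80)) = -3020809/815/3045 = -3020809/815*1/3045 = -3020809/2481675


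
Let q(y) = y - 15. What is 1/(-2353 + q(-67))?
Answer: -1/2435 ≈ -0.00041068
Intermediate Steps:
q(y) = -15 + y
1/(-2353 + q(-67)) = 1/(-2353 + (-15 - 67)) = 1/(-2353 - 82) = 1/(-2435) = -1/2435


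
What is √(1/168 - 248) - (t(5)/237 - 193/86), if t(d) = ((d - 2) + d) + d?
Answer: 44623/20382 + I*√1749846/84 ≈ 2.1893 + 15.748*I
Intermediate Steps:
t(d) = -2 + 3*d (t(d) = ((-2 + d) + d) + d = (-2 + 2*d) + d = -2 + 3*d)
√(1/168 - 248) - (t(5)/237 - 193/86) = √(1/168 - 248) - ((-2 + 3*5)/237 - 193/86) = √(1/168 - 248) - ((-2 + 15)*(1/237) - 193*1/86) = √(-41663/168) - (13*(1/237) - 193/86) = I*√1749846/84 - (13/237 - 193/86) = I*√1749846/84 - 1*(-44623/20382) = I*√1749846/84 + 44623/20382 = 44623/20382 + I*√1749846/84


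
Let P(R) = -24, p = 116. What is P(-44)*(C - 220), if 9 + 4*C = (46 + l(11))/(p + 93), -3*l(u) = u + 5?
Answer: 1114562/209 ≈ 5332.8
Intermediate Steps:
l(u) = -5/3 - u/3 (l(u) = -(u + 5)/3 = -(5 + u)/3 = -5/3 - u/3)
C = -5521/2508 (C = -9/4 + ((46 + (-5/3 - ⅓*11))/(116 + 93))/4 = -9/4 + ((46 + (-5/3 - 11/3))/209)/4 = -9/4 + ((46 - 16/3)*(1/209))/4 = -9/4 + ((122/3)*(1/209))/4 = -9/4 + (¼)*(122/627) = -9/4 + 61/1254 = -5521/2508 ≈ -2.2014)
P(-44)*(C - 220) = -24*(-5521/2508 - 220) = -24*(-557281/2508) = 1114562/209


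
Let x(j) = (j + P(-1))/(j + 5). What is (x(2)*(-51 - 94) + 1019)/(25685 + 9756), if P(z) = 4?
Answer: 6263/248087 ≈ 0.025245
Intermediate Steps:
x(j) = (4 + j)/(5 + j) (x(j) = (j + 4)/(j + 5) = (4 + j)/(5 + j))
(x(2)*(-51 - 94) + 1019)/(25685 + 9756) = (((4 + 2)/(5 + 2))*(-51 - 94) + 1019)/(25685 + 9756) = ((6/7)*(-145) + 1019)/35441 = (((1/7)*6)*(-145) + 1019)*(1/35441) = ((6/7)*(-145) + 1019)*(1/35441) = (-870/7 + 1019)*(1/35441) = (6263/7)*(1/35441) = 6263/248087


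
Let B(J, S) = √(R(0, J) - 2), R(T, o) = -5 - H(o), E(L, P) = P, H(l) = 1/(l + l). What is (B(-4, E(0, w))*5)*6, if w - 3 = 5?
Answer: 15*I*√110/2 ≈ 78.661*I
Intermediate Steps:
w = 8 (w = 3 + 5 = 8)
H(l) = 1/(2*l)
R(T, o) = -5 - 1/(2*o)
B(J, S) = √(-7 - 1/(2*J)) (B(J, S) = √((-5 - 1/(2*J)) - 2) = √(-7 - 1/(2*J)))
(B(-4, E(0, w))*5)*6 = ((√(-28 - 2/(-4))/2)*5)*6 = ((√(-28 - 2*(-¼))/2)*5)*6 = ((√(-28 + ½)/2)*5)*6 = ((√(-55/2)/2)*5)*6 = (((I*√110/2)/2)*5)*6 = ((I*√110/4)*5)*6 = (5*I*√110/4)*6 = 15*I*√110/2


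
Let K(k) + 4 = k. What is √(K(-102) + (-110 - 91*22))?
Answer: I*√2218 ≈ 47.096*I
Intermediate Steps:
K(k) = -4 + k
√(K(-102) + (-110 - 91*22)) = √((-4 - 102) + (-110 - 91*22)) = √(-106 + (-110 - 2002)) = √(-106 - 2112) = √(-2218) = I*√2218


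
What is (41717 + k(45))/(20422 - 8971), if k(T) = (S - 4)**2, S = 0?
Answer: 13911/3817 ≈ 3.6445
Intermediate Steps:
k(T) = 16 (k(T) = (0 - 4)**2 = (-4)**2 = 16)
(41717 + k(45))/(20422 - 8971) = (41717 + 16)/(20422 - 8971) = 41733/11451 = 41733*(1/11451) = 13911/3817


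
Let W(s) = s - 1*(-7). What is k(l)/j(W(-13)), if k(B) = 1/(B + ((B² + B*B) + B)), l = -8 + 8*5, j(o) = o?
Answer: -1/12672 ≈ -7.8914e-5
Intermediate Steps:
W(s) = 7 + s (W(s) = s + 7 = 7 + s)
l = 32 (l = -8 + 40 = 32)
k(B) = 1/(2*B + 2*B²) (k(B) = 1/(B + ((B² + B²) + B)) = 1/(B + (2*B² + B)) = 1/(B + (B + 2*B²)) = 1/(2*B + 2*B²))
k(l)/j(W(-13)) = ((½)/(32*(1 + 32)))/(7 - 13) = ((½)*(1/32)/33)/(-6) = ((½)*(1/32)*(1/33))*(-⅙) = (1/2112)*(-⅙) = -1/12672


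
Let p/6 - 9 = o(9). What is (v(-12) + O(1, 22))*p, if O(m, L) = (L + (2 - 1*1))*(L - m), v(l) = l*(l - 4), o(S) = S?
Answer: 72900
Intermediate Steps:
p = 108 (p = 54 + 6*9 = 54 + 54 = 108)
v(l) = l*(-4 + l)
O(m, L) = (1 + L)*(L - m) (O(m, L) = (L + (2 - 1))*(L - m) = (L + 1)*(L - m) = (1 + L)*(L - m))
(v(-12) + O(1, 22))*p = (-12*(-4 - 12) + (22 + 22² - 1*1 - 1*22*1))*108 = (-12*(-16) + (22 + 484 - 1 - 22))*108 = (192 + 483)*108 = 675*108 = 72900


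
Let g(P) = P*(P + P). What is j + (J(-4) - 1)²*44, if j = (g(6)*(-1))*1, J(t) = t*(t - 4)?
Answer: 42212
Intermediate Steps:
g(P) = 2*P² (g(P) = P*(2*P) = 2*P²)
J(t) = t*(-4 + t)
j = -72 (j = ((2*6²)*(-1))*1 = ((2*36)*(-1))*1 = (72*(-1))*1 = -72*1 = -72)
j + (J(-4) - 1)²*44 = -72 + (-4*(-4 - 4) - 1)²*44 = -72 + (-4*(-8) - 1)²*44 = -72 + (32 - 1)²*44 = -72 + 31²*44 = -72 + 961*44 = -72 + 42284 = 42212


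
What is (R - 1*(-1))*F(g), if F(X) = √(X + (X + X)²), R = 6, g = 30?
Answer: 77*√30 ≈ 421.75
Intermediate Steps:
F(X) = √(X + 4*X²) (F(X) = √(X + (2*X)²) = √(X + 4*X²))
(R - 1*(-1))*F(g) = (6 - 1*(-1))*√(30*(1 + 4*30)) = (6 + 1)*√(30*(1 + 120)) = 7*√(30*121) = 7*√3630 = 7*(11*√30) = 77*√30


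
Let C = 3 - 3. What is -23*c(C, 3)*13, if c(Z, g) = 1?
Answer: -299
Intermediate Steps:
C = 0
-23*c(C, 3)*13 = -23*1*13 = -23*13 = -299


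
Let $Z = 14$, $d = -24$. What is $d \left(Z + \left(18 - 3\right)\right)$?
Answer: $-696$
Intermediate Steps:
$d \left(Z + \left(18 - 3\right)\right) = - 24 \left(14 + \left(18 - 3\right)\right) = - 24 \left(14 + 15\right) = \left(-24\right) 29 = -696$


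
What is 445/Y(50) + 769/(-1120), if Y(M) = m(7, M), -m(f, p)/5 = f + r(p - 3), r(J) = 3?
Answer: -10737/1120 ≈ -9.5866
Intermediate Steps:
m(f, p) = -15 - 5*f (m(f, p) = -5*(f + 3) = -5*(3 + f) = -15 - 5*f)
Y(M) = -50 (Y(M) = -15 - 5*7 = -15 - 35 = -50)
445/Y(50) + 769/(-1120) = 445/(-50) + 769/(-1120) = 445*(-1/50) + 769*(-1/1120) = -89/10 - 769/1120 = -10737/1120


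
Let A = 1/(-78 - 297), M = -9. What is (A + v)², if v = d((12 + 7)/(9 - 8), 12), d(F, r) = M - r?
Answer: 62031376/140625 ≈ 441.11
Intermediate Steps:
d(F, r) = -9 - r
v = -21 (v = -9 - 1*12 = -9 - 12 = -21)
A = -1/375 (A = 1/(-375) = -1/375 ≈ -0.0026667)
(A + v)² = (-1/375 - 21)² = (-7876/375)² = 62031376/140625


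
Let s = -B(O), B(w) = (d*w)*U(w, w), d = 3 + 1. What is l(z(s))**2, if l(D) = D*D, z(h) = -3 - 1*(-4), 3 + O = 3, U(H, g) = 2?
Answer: 1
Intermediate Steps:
d = 4
O = 0 (O = -3 + 3 = 0)
B(w) = 8*w (B(w) = (4*w)*2 = 8*w)
s = 0 (s = -8*0 = -1*0 = 0)
z(h) = 1 (z(h) = -3 + 4 = 1)
l(D) = D**2
l(z(s))**2 = (1**2)**2 = 1**2 = 1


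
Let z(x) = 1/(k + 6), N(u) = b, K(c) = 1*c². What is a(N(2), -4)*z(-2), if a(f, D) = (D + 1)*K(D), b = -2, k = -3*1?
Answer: -16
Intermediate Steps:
k = -3
K(c) = c²
N(u) = -2
a(f, D) = D²*(1 + D) (a(f, D) = (D + 1)*D² = (1 + D)*D² = D²*(1 + D))
z(x) = ⅓ (z(x) = 1/(-3 + 6) = 1/3 = ⅓)
a(N(2), -4)*z(-2) = ((-4)²*(1 - 4))*(⅓) = (16*(-3))*(⅓) = -48*⅓ = -16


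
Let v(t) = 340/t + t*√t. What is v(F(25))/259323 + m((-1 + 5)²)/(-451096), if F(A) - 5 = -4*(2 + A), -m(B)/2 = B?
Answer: 87669496/1506111938103 - 103*I*√103/259323 ≈ 5.8209e-5 - 0.004031*I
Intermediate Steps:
m(B) = -2*B
F(A) = -3 - 4*A (F(A) = 5 - 4*(2 + A) = 5 + (-8 - 4*A) = -3 - 4*A)
v(t) = t^(3/2) + 340/t (v(t) = 340/t + t^(3/2) = t^(3/2) + 340/t)
v(F(25))/259323 + m((-1 + 5)²)/(-451096) = ((340 + (-3 - 4*25)^(5/2))/(-3 - 4*25))/259323 - 2*(-1 + 5)²/(-451096) = ((340 + (-3 - 100)^(5/2))/(-3 - 100))*(1/259323) - 2*4²*(-1/451096) = ((340 + (-103)^(5/2))/(-103))*(1/259323) - 2*16*(-1/451096) = -(340 + 10609*I*√103)/103*(1/259323) - 32*(-1/451096) = (-340/103 - 103*I*√103)*(1/259323) + 4/56387 = (-340/26710269 - 103*I*√103/259323) + 4/56387 = 87669496/1506111938103 - 103*I*√103/259323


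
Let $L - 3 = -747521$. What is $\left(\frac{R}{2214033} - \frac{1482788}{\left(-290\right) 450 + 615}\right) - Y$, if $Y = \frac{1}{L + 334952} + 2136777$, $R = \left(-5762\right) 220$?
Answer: $- \frac{574850521649574056801}{269028278986830} \approx -2.1368 \cdot 10^{6}$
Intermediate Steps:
$L = -747518$ ($L = 3 - 747521 = -747518$)
$R = -1267640$
$Y = \frac{881561539781}{412566}$ ($Y = \frac{1}{-747518 + 334952} + 2136777 = \frac{1}{-412566} + 2136777 = - \frac{1}{412566} + 2136777 = \frac{881561539781}{412566} \approx 2.1368 \cdot 10^{6}$)
$\left(\frac{R}{2214033} - \frac{1482788}{\left(-290\right) 450 + 615}\right) - Y = \left(- \frac{1267640}{2214033} - \frac{1482788}{\left(-290\right) 450 + 615}\right) - \frac{881561539781}{412566} = \left(\left(-1267640\right) \frac{1}{2214033} - \frac{1482788}{-130500 + 615}\right) - \frac{881561539781}{412566} = \left(- \frac{1267640}{2214033} - \frac{1482788}{-129885}\right) - \frac{881561539781}{412566} = \left(- \frac{1267640}{2214033} - - \frac{1482788}{129885}\right) - \frac{881561539781}{412566} = \left(- \frac{1267640}{2214033} + \frac{1482788}{129885}\right) - \frac{881561539781}{412566} = \frac{346477126956}{31952186245} - \frac{881561539781}{412566} = - \frac{574850521649574056801}{269028278986830}$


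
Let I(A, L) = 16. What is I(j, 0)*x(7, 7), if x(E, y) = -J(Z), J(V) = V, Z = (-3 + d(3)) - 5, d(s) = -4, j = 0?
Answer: 192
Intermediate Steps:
Z = -12 (Z = (-3 - 4) - 5 = -7 - 5 = -12)
x(E, y) = 12 (x(E, y) = -1*(-12) = 12)
I(j, 0)*x(7, 7) = 16*12 = 192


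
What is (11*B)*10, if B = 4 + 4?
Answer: 880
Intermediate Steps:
B = 8
(11*B)*10 = (11*8)*10 = 88*10 = 880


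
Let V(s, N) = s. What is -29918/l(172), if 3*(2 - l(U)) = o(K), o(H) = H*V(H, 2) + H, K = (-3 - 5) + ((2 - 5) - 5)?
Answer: 14959/39 ≈ 383.56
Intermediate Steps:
K = -16 (K = -8 + (-3 - 5) = -8 - 8 = -16)
o(H) = H + H² (o(H) = H*H + H = H² + H = H + H²)
l(U) = -78 (l(U) = 2 - (-16)*(1 - 16)/3 = 2 - (-16)*(-15)/3 = 2 - ⅓*240 = 2 - 80 = -78)
-29918/l(172) = -29918/(-78) = -29918*(-1/78) = 14959/39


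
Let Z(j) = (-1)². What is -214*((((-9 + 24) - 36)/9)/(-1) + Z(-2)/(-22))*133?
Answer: -2148881/33 ≈ -65118.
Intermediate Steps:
Z(j) = 1
-214*((((-9 + 24) - 36)/9)/(-1) + Z(-2)/(-22))*133 = -214*((((-9 + 24) - 36)/9)/(-1) + 1/(-22))*133 = -214*(((15 - 36)*(⅑))*(-1) + 1*(-1/22))*133 = -214*(-21*⅑*(-1) - 1/22)*133 = -214*(-7/3*(-1) - 1/22)*133 = -214*(7/3 - 1/22)*133 = -214*151/66*133 = -16157/33*133 = -2148881/33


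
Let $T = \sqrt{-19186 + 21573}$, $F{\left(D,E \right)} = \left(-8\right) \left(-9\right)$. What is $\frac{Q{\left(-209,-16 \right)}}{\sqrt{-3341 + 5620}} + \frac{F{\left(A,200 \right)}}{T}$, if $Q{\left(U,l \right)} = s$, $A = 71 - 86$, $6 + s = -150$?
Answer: $- \frac{156 \sqrt{2279}}{2279} + \frac{72 \sqrt{2387}}{2387} \approx -1.7941$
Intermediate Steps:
$s = -156$ ($s = -6 - 150 = -156$)
$A = -15$ ($A = 71 - 86 = -15$)
$Q{\left(U,l \right)} = -156$
$F{\left(D,E \right)} = 72$
$T = \sqrt{2387} \approx 48.857$
$\frac{Q{\left(-209,-16 \right)}}{\sqrt{-3341 + 5620}} + \frac{F{\left(A,200 \right)}}{T} = - \frac{156}{\sqrt{-3341 + 5620}} + \frac{72}{\sqrt{2387}} = - \frac{156}{\sqrt{2279}} + 72 \frac{\sqrt{2387}}{2387} = - 156 \frac{\sqrt{2279}}{2279} + \frac{72 \sqrt{2387}}{2387} = - \frac{156 \sqrt{2279}}{2279} + \frac{72 \sqrt{2387}}{2387}$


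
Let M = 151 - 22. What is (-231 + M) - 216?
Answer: -318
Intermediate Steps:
M = 129
(-231 + M) - 216 = (-231 + 129) - 216 = -102 - 216 = -318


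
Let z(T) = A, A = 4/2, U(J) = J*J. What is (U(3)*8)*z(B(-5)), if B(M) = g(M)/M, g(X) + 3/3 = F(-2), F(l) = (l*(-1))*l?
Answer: 144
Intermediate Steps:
F(l) = -l**2 (F(l) = (-l)*l = -l**2)
g(X) = -5 (g(X) = -1 - 1*(-2)**2 = -1 - 1*4 = -1 - 4 = -5)
U(J) = J**2
A = 2 (A = 4*(1/2) = 2)
B(M) = -5/M
z(T) = 2
(U(3)*8)*z(B(-5)) = (3**2*8)*2 = (9*8)*2 = 72*2 = 144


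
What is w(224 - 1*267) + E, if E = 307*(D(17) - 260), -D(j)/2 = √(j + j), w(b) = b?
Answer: -79863 - 614*√34 ≈ -83443.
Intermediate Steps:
D(j) = -2*√2*√j (D(j) = -2*√(j + j) = -2*√2*√j)
E = -79820 - 614*√34 (E = 307*(-2*√2*√17 - 260) = 307*(-2*√34 - 260) = 307*(-260 - 2*√34) = -79820 - 614*√34 ≈ -83400.)
w(224 - 1*267) + E = (224 - 1*267) + (-79820 - 614*√34) = (224 - 267) + (-79820 - 614*√34) = -43 + (-79820 - 614*√34) = -79863 - 614*√34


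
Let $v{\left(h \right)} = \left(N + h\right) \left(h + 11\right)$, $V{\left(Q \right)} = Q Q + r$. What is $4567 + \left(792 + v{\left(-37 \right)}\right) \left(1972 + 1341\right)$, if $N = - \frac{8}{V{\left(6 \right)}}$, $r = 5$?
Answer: $\frac{239127433}{41} \approx 5.8324 \cdot 10^{6}$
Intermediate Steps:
$V{\left(Q \right)} = 5 + Q^{2}$ ($V{\left(Q \right)} = Q Q + 5 = Q^{2} + 5 = 5 + Q^{2}$)
$N = - \frac{8}{41}$ ($N = - \frac{8}{5 + 6^{2}} = - \frac{8}{5 + 36} = - \frac{8}{41} \approx -0.19512$)
$v{\left(h \right)} = \left(11 + h\right) \left(- \frac{8}{41} + h\right)$ ($v{\left(h \right)} = \left(- \frac{8}{41} + h\right) \left(h + 11\right) = \left(- \frac{8}{41} + h\right) \left(11 + h\right) = \left(11 + h\right) \left(- \frac{8}{41} + h\right)$)
$4567 + \left(792 + v{\left(-37 \right)}\right) \left(1972 + 1341\right) = 4567 + \left(792 + \left(- \frac{88}{41} + \left(-37\right)^{2} + \frac{443}{41} \left(-37\right)\right)\right) \left(1972 + 1341\right) = 4567 + \left(792 - - \frac{39650}{41}\right) 3313 = 4567 + \left(792 + \frac{39650}{41}\right) 3313 = 4567 + \frac{72122}{41} \cdot 3313 = 4567 + \frac{238940186}{41} = \frac{239127433}{41}$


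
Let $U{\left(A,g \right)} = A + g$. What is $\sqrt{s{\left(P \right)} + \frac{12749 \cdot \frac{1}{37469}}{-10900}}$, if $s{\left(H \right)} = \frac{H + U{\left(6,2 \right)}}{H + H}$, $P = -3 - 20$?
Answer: $\frac{\sqrt{287703220695942509}}{939347830} \approx 0.57101$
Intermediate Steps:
$P = -23$ ($P = -3 - 20 = -23$)
$s{\left(H \right)} = \frac{8 + H}{2 H}$ ($s{\left(H \right)} = \frac{H + \left(6 + 2\right)}{H + H} = \frac{H + 8}{2 H} = \left(8 + H\right) \frac{1}{2 H} = \frac{8 + H}{2 H}$)
$\sqrt{s{\left(P \right)} + \frac{12749 \cdot \frac{1}{37469}}{-10900}} = \sqrt{\frac{8 - 23}{2 \left(-23\right)} + \frac{12749 \cdot \frac{1}{37469}}{-10900}} = \sqrt{\frac{1}{2} \left(- \frac{1}{23}\right) \left(-15\right) + 12749 \cdot \frac{1}{37469} \left(- \frac{1}{10900}\right)} = \sqrt{\frac{15}{46} + \frac{12749}{37469} \left(- \frac{1}{10900}\right)} = \sqrt{\frac{15}{46} - \frac{12749}{408412100}} = \sqrt{\frac{3062797523}{9393478300}} = \frac{\sqrt{287703220695942509}}{939347830}$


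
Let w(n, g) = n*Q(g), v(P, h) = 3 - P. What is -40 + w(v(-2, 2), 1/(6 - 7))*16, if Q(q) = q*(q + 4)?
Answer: -280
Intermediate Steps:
Q(q) = q*(4 + q)
w(n, g) = g*n*(4 + g) (w(n, g) = n*(g*(4 + g)) = g*n*(4 + g))
-40 + w(v(-2, 2), 1/(6 - 7))*16 = -40 + ((3 - 1*(-2))*(4 + 1/(6 - 7))/(6 - 7))*16 = -40 + ((3 + 2)*(4 + 1/(-1))/(-1))*16 = -40 - 1*5*(4 - 1)*16 = -40 - 1*5*3*16 = -40 - 15*16 = -40 - 240 = -280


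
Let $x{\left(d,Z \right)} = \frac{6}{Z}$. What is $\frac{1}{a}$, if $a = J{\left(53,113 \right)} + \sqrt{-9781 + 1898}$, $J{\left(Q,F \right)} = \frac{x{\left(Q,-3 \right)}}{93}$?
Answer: $- \frac{186}{68180071} - \frac{8649 i \sqrt{7883}}{68180071} \approx -2.7281 \cdot 10^{-6} - 0.011263 i$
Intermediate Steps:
$J{\left(Q,F \right)} = - \frac{2}{93}$ ($J{\left(Q,F \right)} = \frac{6 \frac{1}{-3}}{93} = 6 \left(- \frac{1}{3}\right) \frac{1}{93} = \left(-2\right) \frac{1}{93} = - \frac{2}{93}$)
$a = - \frac{2}{93} + i \sqrt{7883}$ ($a = - \frac{2}{93} + \sqrt{-9781 + 1898} = - \frac{2}{93} + \sqrt{-7883} = - \frac{2}{93} + i \sqrt{7883} \approx -0.021505 + 88.786 i$)
$\frac{1}{a} = \frac{1}{- \frac{2}{93} + i \sqrt{7883}}$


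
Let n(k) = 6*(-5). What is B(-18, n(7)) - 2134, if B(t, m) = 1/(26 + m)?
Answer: -8537/4 ≈ -2134.3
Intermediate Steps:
n(k) = -30
B(-18, n(7)) - 2134 = 1/(26 - 30) - 2134 = 1/(-4) - 2134 = -¼ - 2134 = -8537/4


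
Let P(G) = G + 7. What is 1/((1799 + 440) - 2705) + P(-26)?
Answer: -8855/466 ≈ -19.002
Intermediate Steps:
P(G) = 7 + G
1/((1799 + 440) - 2705) + P(-26) = 1/((1799 + 440) - 2705) + (7 - 26) = 1/(2239 - 2705) - 19 = 1/(-466) - 19 = -1/466 - 19 = -8855/466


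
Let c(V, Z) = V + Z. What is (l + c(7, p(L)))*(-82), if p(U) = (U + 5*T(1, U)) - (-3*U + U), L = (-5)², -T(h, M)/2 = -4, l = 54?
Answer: -14432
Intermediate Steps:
T(h, M) = 8 (T(h, M) = -2*(-4) = 8)
L = 25
p(U) = 40 + 3*U (p(U) = (U + 5*8) - (-3*U + U) = (U + 40) - (-2)*U = (40 + U) + 2*U = 40 + 3*U)
(l + c(7, p(L)))*(-82) = (54 + (7 + (40 + 3*25)))*(-82) = (54 + (7 + (40 + 75)))*(-82) = (54 + (7 + 115))*(-82) = (54 + 122)*(-82) = 176*(-82) = -14432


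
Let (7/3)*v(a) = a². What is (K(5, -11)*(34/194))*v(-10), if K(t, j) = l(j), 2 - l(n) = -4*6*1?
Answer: 132600/679 ≈ 195.29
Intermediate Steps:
v(a) = 3*a²/7
l(n) = 26 (l(n) = 2 - (-4*6) = 2 - (-24) = 2 - 1*(-24) = 2 + 24 = 26)
K(t, j) = 26
(K(5, -11)*(34/194))*v(-10) = (26*(34/194))*((3/7)*(-10)²) = (26*(34*(1/194)))*((3/7)*100) = (26*(17/97))*(300/7) = (442/97)*(300/7) = 132600/679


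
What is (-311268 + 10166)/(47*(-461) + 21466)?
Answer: 301102/201 ≈ 1498.0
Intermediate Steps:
(-311268 + 10166)/(47*(-461) + 21466) = -301102/(-21667 + 21466) = -301102/(-201) = -301102*(-1/201) = 301102/201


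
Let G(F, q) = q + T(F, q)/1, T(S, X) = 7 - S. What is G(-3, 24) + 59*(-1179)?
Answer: -69527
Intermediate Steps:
G(F, q) = 7 + q - F (G(F, q) = q + (7 - F)/1 = q + (7 - F)*1 = q + (7 - F) = 7 + q - F)
G(-3, 24) + 59*(-1179) = (7 + 24 - 1*(-3)) + 59*(-1179) = (7 + 24 + 3) - 69561 = 34 - 69561 = -69527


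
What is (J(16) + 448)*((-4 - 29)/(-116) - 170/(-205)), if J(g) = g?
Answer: 21188/41 ≈ 516.78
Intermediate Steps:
(J(16) + 448)*((-4 - 29)/(-116) - 170/(-205)) = (16 + 448)*((-4 - 29)/(-116) - 170/(-205)) = 464*(-33*(-1/116) - 170*(-1/205)) = 464*(33/116 + 34/41) = 464*(5297/4756) = 21188/41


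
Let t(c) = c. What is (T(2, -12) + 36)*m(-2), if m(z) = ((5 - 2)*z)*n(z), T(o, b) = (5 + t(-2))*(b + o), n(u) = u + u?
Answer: 144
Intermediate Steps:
n(u) = 2*u
T(o, b) = 3*b + 3*o (T(o, b) = (5 - 2)*(b + o) = 3*(b + o) = 3*b + 3*o)
m(z) = 6*z**2 (m(z) = ((5 - 2)*z)*(2*z) = (3*z)*(2*z) = 6*z**2)
(T(2, -12) + 36)*m(-2) = ((3*(-12) + 3*2) + 36)*(6*(-2)**2) = ((-36 + 6) + 36)*(6*4) = (-30 + 36)*24 = 6*24 = 144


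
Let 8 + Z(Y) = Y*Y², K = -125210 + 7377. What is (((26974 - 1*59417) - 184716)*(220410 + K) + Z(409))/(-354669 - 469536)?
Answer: 22207100822/824205 ≈ 26944.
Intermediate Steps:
K = -117833
Z(Y) = -8 + Y³ (Z(Y) = -8 + Y*Y² = -8 + Y³)
(((26974 - 1*59417) - 184716)*(220410 + K) + Z(409))/(-354669 - 469536) = (((26974 - 1*59417) - 184716)*(220410 - 117833) + (-8 + 409³))/(-354669 - 469536) = (((26974 - 59417) - 184716)*102577 + (-8 + 68417929))/(-824205) = ((-32443 - 184716)*102577 + 68417921)*(-1/824205) = (-217159*102577 + 68417921)*(-1/824205) = (-22275518743 + 68417921)*(-1/824205) = -22207100822*(-1/824205) = 22207100822/824205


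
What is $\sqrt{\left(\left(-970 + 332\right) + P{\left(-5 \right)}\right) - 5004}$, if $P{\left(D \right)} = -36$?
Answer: $i \sqrt{5678} \approx 75.353 i$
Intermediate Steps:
$\sqrt{\left(\left(-970 + 332\right) + P{\left(-5 \right)}\right) - 5004} = \sqrt{\left(\left(-970 + 332\right) - 36\right) - 5004} = \sqrt{\left(-638 - 36\right) - 5004} = \sqrt{-674 - 5004} = \sqrt{-5678} = i \sqrt{5678}$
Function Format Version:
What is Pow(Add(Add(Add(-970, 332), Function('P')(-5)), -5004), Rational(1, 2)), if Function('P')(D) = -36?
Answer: Mul(I, Pow(5678, Rational(1, 2))) ≈ Mul(75.353, I)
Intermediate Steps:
Pow(Add(Add(Add(-970, 332), Function('P')(-5)), -5004), Rational(1, 2)) = Pow(Add(Add(Add(-970, 332), -36), -5004), Rational(1, 2)) = Pow(Add(Add(-638, -36), -5004), Rational(1, 2)) = Pow(Add(-674, -5004), Rational(1, 2)) = Pow(-5678, Rational(1, 2)) = Mul(I, Pow(5678, Rational(1, 2)))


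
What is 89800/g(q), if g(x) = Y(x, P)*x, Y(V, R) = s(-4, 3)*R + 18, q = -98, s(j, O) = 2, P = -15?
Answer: 11225/147 ≈ 76.361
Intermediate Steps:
Y(V, R) = 18 + 2*R (Y(V, R) = 2*R + 18 = 18 + 2*R)
g(x) = -12*x (g(x) = (18 + 2*(-15))*x = (18 - 30)*x = -12*x)
89800/g(q) = 89800/((-12*(-98))) = 89800/1176 = 89800*(1/1176) = 11225/147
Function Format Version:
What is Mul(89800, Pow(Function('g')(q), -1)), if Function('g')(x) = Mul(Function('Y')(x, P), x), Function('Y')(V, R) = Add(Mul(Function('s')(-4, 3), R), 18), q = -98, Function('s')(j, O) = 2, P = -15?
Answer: Rational(11225, 147) ≈ 76.361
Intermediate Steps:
Function('Y')(V, R) = Add(18, Mul(2, R)) (Function('Y')(V, R) = Add(Mul(2, R), 18) = Add(18, Mul(2, R)))
Function('g')(x) = Mul(-12, x) (Function('g')(x) = Mul(Add(18, Mul(2, -15)), x) = Mul(Add(18, -30), x) = Mul(-12, x))
Mul(89800, Pow(Function('g')(q), -1)) = Mul(89800, Pow(Mul(-12, -98), -1)) = Mul(89800, Pow(1176, -1)) = Mul(89800, Rational(1, 1176)) = Rational(11225, 147)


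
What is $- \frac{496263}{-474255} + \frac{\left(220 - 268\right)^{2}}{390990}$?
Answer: $\frac{2168072821}{2060321805} \approx 1.0523$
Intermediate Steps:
$- \frac{496263}{-474255} + \frac{\left(220 - 268\right)^{2}}{390990} = \left(-496263\right) \left(- \frac{1}{474255}\right) + \left(-48\right)^{2} \cdot \frac{1}{390990} = \frac{165421}{158085} + 2304 \cdot \frac{1}{390990} = \frac{165421}{158085} + \frac{384}{65165} = \frac{2168072821}{2060321805}$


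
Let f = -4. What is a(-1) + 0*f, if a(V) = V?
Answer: -1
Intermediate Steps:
a(-1) + 0*f = -1 + 0*(-4) = -1 + 0 = -1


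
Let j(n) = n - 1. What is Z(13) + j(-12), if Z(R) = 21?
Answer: 8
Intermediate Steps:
j(n) = -1 + n
Z(13) + j(-12) = 21 + (-1 - 12) = 21 - 13 = 8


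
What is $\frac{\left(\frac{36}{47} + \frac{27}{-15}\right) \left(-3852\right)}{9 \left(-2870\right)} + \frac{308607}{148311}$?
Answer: $\frac{32119175651}{16671392325} \approx 1.9266$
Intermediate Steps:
$\frac{\left(\frac{36}{47} + \frac{27}{-15}\right) \left(-3852\right)}{9 \left(-2870\right)} + \frac{308607}{148311} = \frac{\left(36 \cdot \frac{1}{47} + 27 \left(- \frac{1}{15}\right)\right) \left(-3852\right)}{-25830} + 308607 \cdot \frac{1}{148311} = \left(\frac{36}{47} - \frac{9}{5}\right) \left(-3852\right) \left(- \frac{1}{25830}\right) + \frac{102869}{49437} = \left(- \frac{243}{235}\right) \left(-3852\right) \left(- \frac{1}{25830}\right) + \frac{102869}{49437} = \frac{936036}{235} \left(- \frac{1}{25830}\right) + \frac{102869}{49437} = - \frac{52002}{337225} + \frac{102869}{49437} = \frac{32119175651}{16671392325}$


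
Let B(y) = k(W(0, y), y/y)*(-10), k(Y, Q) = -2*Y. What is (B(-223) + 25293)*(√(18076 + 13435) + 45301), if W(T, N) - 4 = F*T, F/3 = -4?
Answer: 1149422273 + 25373*√31511 ≈ 1.1539e+9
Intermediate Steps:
F = -12 (F = 3*(-4) = -12)
W(T, N) = 4 - 12*T
B(y) = 80 (B(y) = -2*(4 - 12*0)*(-10) = -2*(4 + 0)*(-10) = -2*4*(-10) = -8*(-10) = 80)
(B(-223) + 25293)*(√(18076 + 13435) + 45301) = (80 + 25293)*(√(18076 + 13435) + 45301) = 25373*(√31511 + 45301) = 25373*(45301 + √31511) = 1149422273 + 25373*√31511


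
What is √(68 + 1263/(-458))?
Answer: √13685498/458 ≈ 8.0773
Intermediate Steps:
√(68 + 1263/(-458)) = √(68 + 1263*(-1/458)) = √(68 - 1263/458) = √(29881/458) = √13685498/458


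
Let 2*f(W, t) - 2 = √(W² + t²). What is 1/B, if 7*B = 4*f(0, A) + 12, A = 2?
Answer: 7/20 ≈ 0.35000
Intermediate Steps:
f(W, t) = 1 + √(W² + t²)/2
B = 20/7 (B = (4*(1 + √(0² + 2²)/2) + 12)/7 = (4*(1 + √(0 + 4)/2) + 12)/7 = (4*(1 + √4/2) + 12)/7 = (4*(1 + (½)*2) + 12)/7 = (4*(1 + 1) + 12)/7 = (4*2 + 12)/7 = (8 + 12)/7 = (⅐)*20 = 20/7 ≈ 2.8571)
1/B = 1/(20/7) = 7/20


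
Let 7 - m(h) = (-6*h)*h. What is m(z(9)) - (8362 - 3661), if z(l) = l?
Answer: -4208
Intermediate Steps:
m(h) = 7 + 6*h**2 (m(h) = 7 - (-6*h)*h = 7 - (-6)*h**2 = 7 + 6*h**2)
m(z(9)) - (8362 - 3661) = (7 + 6*9**2) - (8362 - 3661) = (7 + 6*81) - 1*4701 = (7 + 486) - 4701 = 493 - 4701 = -4208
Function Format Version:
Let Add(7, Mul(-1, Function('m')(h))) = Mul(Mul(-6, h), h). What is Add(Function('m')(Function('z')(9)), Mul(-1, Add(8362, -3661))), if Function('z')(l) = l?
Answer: -4208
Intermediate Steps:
Function('m')(h) = Add(7, Mul(6, Pow(h, 2))) (Function('m')(h) = Add(7, Mul(-1, Mul(Mul(-6, h), h))) = Add(7, Mul(-1, Mul(-6, Pow(h, 2)))) = Add(7, Mul(6, Pow(h, 2))))
Add(Function('m')(Function('z')(9)), Mul(-1, Add(8362, -3661))) = Add(Add(7, Mul(6, Pow(9, 2))), Mul(-1, Add(8362, -3661))) = Add(Add(7, Mul(6, 81)), Mul(-1, 4701)) = Add(Add(7, 486), -4701) = Add(493, -4701) = -4208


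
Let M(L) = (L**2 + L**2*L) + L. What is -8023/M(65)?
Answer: -8023/278915 ≈ -0.028765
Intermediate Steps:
M(L) = L + L**2 + L**3 (M(L) = (L**2 + L**3) + L = L + L**2 + L**3)
-8023/M(65) = -8023*1/(65*(1 + 65 + 65**2)) = -8023*1/(65*(1 + 65 + 4225)) = -8023/(65*4291) = -8023/278915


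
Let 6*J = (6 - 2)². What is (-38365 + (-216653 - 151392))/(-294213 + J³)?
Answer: 10973070/7943239 ≈ 1.3814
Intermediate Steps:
J = 8/3 (J = (6 - 2)²/6 = (⅙)*4² = (⅙)*16 = 8/3 ≈ 2.6667)
(-38365 + (-216653 - 151392))/(-294213 + J³) = (-38365 + (-216653 - 151392))/(-294213 + (8/3)³) = (-38365 - 368045)/(-294213 + 512/27) = -406410/(-7943239/27) = -406410*(-27/7943239) = 10973070/7943239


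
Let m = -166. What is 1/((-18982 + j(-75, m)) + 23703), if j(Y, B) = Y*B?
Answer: 1/17171 ≈ 5.8238e-5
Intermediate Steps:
j(Y, B) = B*Y
1/((-18982 + j(-75, m)) + 23703) = 1/((-18982 - 166*(-75)) + 23703) = 1/((-18982 + 12450) + 23703) = 1/(-6532 + 23703) = 1/17171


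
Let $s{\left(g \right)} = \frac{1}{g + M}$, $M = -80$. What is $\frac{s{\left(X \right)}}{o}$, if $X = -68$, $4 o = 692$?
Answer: $- \frac{1}{25604} \approx -3.9056 \cdot 10^{-5}$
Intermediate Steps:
$o = 173$ ($o = \frac{1}{4} \cdot 692 = 173$)
$s{\left(g \right)} = \frac{1}{-80 + g}$ ($s{\left(g \right)} = \frac{1}{g - 80} = \frac{1}{-80 + g}$)
$\frac{s{\left(X \right)}}{o} = \frac{1}{\left(-80 - 68\right) 173} = \frac{1}{-148} \cdot \frac{1}{173} = \left(- \frac{1}{148}\right) \frac{1}{173} = - \frac{1}{25604}$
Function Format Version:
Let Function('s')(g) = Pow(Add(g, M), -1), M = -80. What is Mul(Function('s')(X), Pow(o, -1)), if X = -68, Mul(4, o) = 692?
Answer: Rational(-1, 25604) ≈ -3.9056e-5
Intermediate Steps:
o = 173 (o = Mul(Rational(1, 4), 692) = 173)
Function('s')(g) = Pow(Add(-80, g), -1) (Function('s')(g) = Pow(Add(g, -80), -1) = Pow(Add(-80, g), -1))
Mul(Function('s')(X), Pow(o, -1)) = Mul(Pow(Add(-80, -68), -1), Pow(173, -1)) = Mul(Pow(-148, -1), Rational(1, 173)) = Mul(Rational(-1, 148), Rational(1, 173)) = Rational(-1, 25604)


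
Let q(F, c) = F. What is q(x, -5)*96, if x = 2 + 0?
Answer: 192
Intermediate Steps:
x = 2
q(x, -5)*96 = 2*96 = 192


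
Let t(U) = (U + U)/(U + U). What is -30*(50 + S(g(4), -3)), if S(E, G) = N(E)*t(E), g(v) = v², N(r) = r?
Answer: -1980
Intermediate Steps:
t(U) = 1 (t(U) = (2*U)/((2*U)) = (2*U)*(1/(2*U)) = 1)
S(E, G) = E (S(E, G) = E*1 = E)
-30*(50 + S(g(4), -3)) = -30*(50 + 4²) = -30*(50 + 16) = -30*66 = -1980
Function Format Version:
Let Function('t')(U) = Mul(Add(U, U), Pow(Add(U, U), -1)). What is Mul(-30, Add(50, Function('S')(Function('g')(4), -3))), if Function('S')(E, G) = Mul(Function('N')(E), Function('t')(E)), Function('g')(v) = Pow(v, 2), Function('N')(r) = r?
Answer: -1980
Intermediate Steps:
Function('t')(U) = 1 (Function('t')(U) = Mul(Mul(2, U), Pow(Mul(2, U), -1)) = Mul(Mul(2, U), Mul(Rational(1, 2), Pow(U, -1))) = 1)
Function('S')(E, G) = E (Function('S')(E, G) = Mul(E, 1) = E)
Mul(-30, Add(50, Function('S')(Function('g')(4), -3))) = Mul(-30, Add(50, Pow(4, 2))) = Mul(-30, Add(50, 16)) = Mul(-30, 66) = -1980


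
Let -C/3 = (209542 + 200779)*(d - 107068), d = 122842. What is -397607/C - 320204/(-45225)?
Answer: 690831823170047/97571482069050 ≈ 7.0803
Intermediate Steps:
C = -19417210362 (C = -3*(209542 + 200779)*(122842 - 107068) = -1230963*15774 = -3*6472403454 = -19417210362)
-397607/C - 320204/(-45225) = -397607/(-19417210362) - 320204/(-45225) = -397607*(-1/19417210362) - 320204*(-1/45225) = 397607/19417210362 + 320204/45225 = 690831823170047/97571482069050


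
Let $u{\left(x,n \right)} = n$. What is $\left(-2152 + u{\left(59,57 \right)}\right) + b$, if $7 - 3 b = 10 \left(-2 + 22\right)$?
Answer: $- \frac{6478}{3} \approx -2159.3$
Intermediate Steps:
$b = - \frac{193}{3}$ ($b = \frac{7}{3} - \frac{10 \left(-2 + 22\right)}{3} = \frac{7}{3} - \frac{10 \cdot 20}{3} = \frac{7}{3} - \frac{200}{3} = - \frac{193}{3} \approx -64.333$)
$\left(-2152 + u{\left(59,57 \right)}\right) + b = \left(-2152 + 57\right) - \frac{193}{3} = -2095 - \frac{193}{3} = - \frac{6478}{3}$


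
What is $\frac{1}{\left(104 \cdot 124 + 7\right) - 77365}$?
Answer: $- \frac{1}{64462} \approx -1.5513 \cdot 10^{-5}$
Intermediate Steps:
$\frac{1}{\left(104 \cdot 124 + 7\right) - 77365} = \frac{1}{\left(12896 + 7\right) - 77365} = \frac{1}{12903 - 77365} = \frac{1}{-64462} = - \frac{1}{64462}$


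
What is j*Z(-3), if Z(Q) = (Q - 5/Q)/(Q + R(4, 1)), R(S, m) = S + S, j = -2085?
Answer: 556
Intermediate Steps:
R(S, m) = 2*S
Z(Q) = (Q - 5/Q)/(8 + Q) (Z(Q) = (Q - 5/Q)/(Q + 2*4) = (Q - 5/Q)/(Q + 8) = (Q - 5/Q)/(8 + Q))
j*Z(-3) = -2085*(-5 + (-3)**2)/((-3)*(8 - 3)) = -(-695)*(-5 + 9)/5 = -(-695)*4/5 = -2085*(-4/15) = 556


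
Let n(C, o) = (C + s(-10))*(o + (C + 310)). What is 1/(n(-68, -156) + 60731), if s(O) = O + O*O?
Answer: 1/62623 ≈ 1.5969e-5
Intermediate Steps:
s(O) = O + O²
n(C, o) = (90 + C)*(310 + C + o) (n(C, o) = (C - 10*(1 - 10))*(o + (C + 310)) = (C - 10*(-9))*(o + (310 + C)) = (C + 90)*(310 + C + o) = (90 + C)*(310 + C + o))
1/(n(-68, -156) + 60731) = 1/((27900 + (-68)² + 90*(-156) + 400*(-68) - 68*(-156)) + 60731) = 1/((27900 + 4624 - 14040 - 27200 + 10608) + 60731) = 1/(1892 + 60731) = 1/62623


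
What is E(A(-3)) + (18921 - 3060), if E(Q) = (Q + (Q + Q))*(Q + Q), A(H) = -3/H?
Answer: 15867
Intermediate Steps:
E(Q) = 6*Q**2 (E(Q) = (Q + 2*Q)*(2*Q) = (3*Q)*(2*Q) = 6*Q**2)
E(A(-3)) + (18921 - 3060) = 6*(-3/(-3))**2 + (18921 - 3060) = 6*(-3*(-1/3))**2 + 15861 = 6*1**2 + 15861 = 6*1 + 15861 = 6 + 15861 = 15867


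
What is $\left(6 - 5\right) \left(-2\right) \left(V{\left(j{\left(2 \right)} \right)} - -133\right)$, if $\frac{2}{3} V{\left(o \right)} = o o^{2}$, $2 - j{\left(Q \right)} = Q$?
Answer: $-266$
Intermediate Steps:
$j{\left(Q \right)} = 2 - Q$
$V{\left(o \right)} = \frac{3 o^{3}}{2}$ ($V{\left(o \right)} = \frac{3 o o^{2}}{2} = \frac{3 o^{3}}{2}$)
$\left(6 - 5\right) \left(-2\right) \left(V{\left(j{\left(2 \right)} \right)} - -133\right) = \left(6 - 5\right) \left(-2\right) \left(\frac{3 \left(2 - 2\right)^{3}}{2} - -133\right) = 1 \left(-2\right) \left(\frac{3 \left(2 - 2\right)^{3}}{2} + 133\right) = - 2 \left(\frac{3 \cdot 0^{3}}{2} + 133\right) = - 2 \left(\frac{3}{2} \cdot 0 + 133\right) = - 2 \left(0 + 133\right) = \left(-2\right) 133 = -266$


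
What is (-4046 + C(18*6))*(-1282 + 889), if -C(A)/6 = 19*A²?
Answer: 524160606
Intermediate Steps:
C(A) = -114*A²
(-4046 + C(18*6))*(-1282 + 889) = (-4046 - 114*(18*6)²)*(-1282 + 889) = (-4046 - 114*108²)*(-393) = (-4046 - 114*11664)*(-393) = (-4046 - 1329696)*(-393) = -1333742*(-393) = 524160606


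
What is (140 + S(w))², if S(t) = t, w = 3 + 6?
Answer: 22201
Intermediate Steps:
w = 9
(140 + S(w))² = (140 + 9)² = 149² = 22201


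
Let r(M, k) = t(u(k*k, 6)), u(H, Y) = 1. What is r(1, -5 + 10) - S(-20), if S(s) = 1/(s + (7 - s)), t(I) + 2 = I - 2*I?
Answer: -22/7 ≈ -3.1429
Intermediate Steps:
t(I) = -2 - I (t(I) = -2 + (I - 2*I) = -2 - I)
S(s) = ⅐ (S(s) = 1/7 = ⅐)
r(M, k) = -3 (r(M, k) = -2 - 1*1 = -2 - 1 = -3)
r(1, -5 + 10) - S(-20) = -3 - 1*⅐ = -3 - ⅐ = -22/7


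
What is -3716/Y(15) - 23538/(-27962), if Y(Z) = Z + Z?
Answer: -25800163/209715 ≈ -123.02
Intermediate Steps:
Y(Z) = 2*Z
-3716/Y(15) - 23538/(-27962) = -3716/(2*15) - 23538/(-27962) = -3716/30 - 23538*(-1/27962) = -3716*1/30 + 11769/13981 = -1858/15 + 11769/13981 = -25800163/209715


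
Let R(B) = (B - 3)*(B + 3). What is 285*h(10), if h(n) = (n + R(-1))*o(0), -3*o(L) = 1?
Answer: -190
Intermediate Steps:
o(L) = -⅓ (o(L) = -⅓*1 = -⅓)
R(B) = (-3 + B)*(3 + B)
h(n) = 8/3 - n/3 (h(n) = (n + (-9 + (-1)²))*(-⅓) = (n + (-9 + 1))*(-⅓) = (n - 8)*(-⅓) = (-8 + n)*(-⅓) = 8/3 - n/3)
285*h(10) = 285*(8/3 - ⅓*10) = 285*(8/3 - 10/3) = 285*(-⅔) = -190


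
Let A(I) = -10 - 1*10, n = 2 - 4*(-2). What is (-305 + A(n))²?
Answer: 105625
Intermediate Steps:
n = 10 (n = 2 + 8 = 10)
A(I) = -20 (A(I) = -10 - 10 = -20)
(-305 + A(n))² = (-305 - 20)² = (-325)² = 105625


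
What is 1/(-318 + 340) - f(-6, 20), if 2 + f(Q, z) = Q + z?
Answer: -263/22 ≈ -11.955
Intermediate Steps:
f(Q, z) = -2 + Q + z (f(Q, z) = -2 + (Q + z) = -2 + Q + z)
1/(-318 + 340) - f(-6, 20) = 1/(-318 + 340) - (-2 - 6 + 20) = 1/22 - 1*12 = 1/22 - 12 = -263/22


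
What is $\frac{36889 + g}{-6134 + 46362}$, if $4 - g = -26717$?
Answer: $\frac{31805}{20114} \approx 1.5812$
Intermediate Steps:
$g = 26721$ ($g = 4 - -26717 = 4 + 26717 = 26721$)
$\frac{36889 + g}{-6134 + 46362} = \frac{36889 + 26721}{-6134 + 46362} = \frac{63610}{40228} = 63610 \cdot \frac{1}{40228} = \frac{31805}{20114}$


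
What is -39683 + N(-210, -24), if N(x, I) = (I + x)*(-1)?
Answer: -39449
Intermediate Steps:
N(x, I) = -I - x
-39683 + N(-210, -24) = -39683 + (-1*(-24) - 1*(-210)) = -39683 + (24 + 210) = -39683 + 234 = -39449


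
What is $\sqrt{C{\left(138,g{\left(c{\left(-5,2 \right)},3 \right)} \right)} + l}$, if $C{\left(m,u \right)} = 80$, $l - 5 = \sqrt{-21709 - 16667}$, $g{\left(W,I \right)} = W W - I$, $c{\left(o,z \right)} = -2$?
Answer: $\sqrt{85 + 6 i \sqrt{1066}} \approx 12.218 + 8.017 i$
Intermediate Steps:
$g{\left(W,I \right)} = W^{2} - I$
$l = 5 + 6 i \sqrt{1066}$ ($l = 5 + \sqrt{-21709 - 16667} = 5 + \sqrt{-38376} = 5 + 6 i \sqrt{1066} \approx 5.0 + 195.9 i$)
$\sqrt{C{\left(138,g{\left(c{\left(-5,2 \right)},3 \right)} \right)} + l} = \sqrt{80 + \left(5 + 6 i \sqrt{1066}\right)} = \sqrt{85 + 6 i \sqrt{1066}}$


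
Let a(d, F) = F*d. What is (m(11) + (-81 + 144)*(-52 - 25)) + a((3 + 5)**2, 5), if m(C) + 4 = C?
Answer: -4524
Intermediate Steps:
m(C) = -4 + C
(m(11) + (-81 + 144)*(-52 - 25)) + a((3 + 5)**2, 5) = ((-4 + 11) + (-81 + 144)*(-52 - 25)) + 5*(3 + 5)**2 = (7 + 63*(-77)) + 5*8**2 = (7 - 4851) + 5*64 = -4844 + 320 = -4524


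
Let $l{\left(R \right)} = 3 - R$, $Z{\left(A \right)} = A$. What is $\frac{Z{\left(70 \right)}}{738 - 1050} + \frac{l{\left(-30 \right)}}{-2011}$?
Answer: $- \frac{75533}{313716} \approx -0.24077$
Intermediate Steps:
$\frac{Z{\left(70 \right)}}{738 - 1050} + \frac{l{\left(-30 \right)}}{-2011} = \frac{70}{738 - 1050} + \frac{3 - -30}{-2011} = \frac{70}{738 - 1050} + \left(3 + 30\right) \left(- \frac{1}{2011}\right) = \frac{70}{-312} + 33 \left(- \frac{1}{2011}\right) = 70 \left(- \frac{1}{312}\right) - \frac{33}{2011} = - \frac{35}{156} - \frac{33}{2011} = - \frac{75533}{313716}$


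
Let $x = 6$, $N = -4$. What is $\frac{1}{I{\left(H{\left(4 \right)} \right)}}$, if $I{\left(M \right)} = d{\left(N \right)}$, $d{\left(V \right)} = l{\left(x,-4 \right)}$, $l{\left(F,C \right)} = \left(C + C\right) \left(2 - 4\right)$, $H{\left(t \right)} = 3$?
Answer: $\frac{1}{16} \approx 0.0625$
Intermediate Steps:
$l{\left(F,C \right)} = - 4 C$ ($l{\left(F,C \right)} = 2 C \left(-2\right) = - 4 C$)
$d{\left(V \right)} = 16$ ($d{\left(V \right)} = \left(-4\right) \left(-4\right) = 16$)
$I{\left(M \right)} = 16$
$\frac{1}{I{\left(H{\left(4 \right)} \right)}} = \frac{1}{16}$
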